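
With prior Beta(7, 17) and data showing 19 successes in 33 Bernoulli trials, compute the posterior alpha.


Conjugate update: alpha_posterior = alpha_prior + k
= 7 + 19 = 26

26


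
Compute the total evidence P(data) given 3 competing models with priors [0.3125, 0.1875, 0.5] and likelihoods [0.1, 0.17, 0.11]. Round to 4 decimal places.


Marginal likelihood = sum P(model_i) * P(data|model_i)
Model 1: 0.3125 * 0.1 = 0.0312
Model 2: 0.1875 * 0.17 = 0.0319
Model 3: 0.5 * 0.11 = 0.055
Total = 0.1181

0.1181


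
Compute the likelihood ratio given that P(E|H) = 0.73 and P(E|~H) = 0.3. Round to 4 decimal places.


LR = P(E|H) / P(E|~H)
= 0.73 / 0.3 = 2.4333

2.4333


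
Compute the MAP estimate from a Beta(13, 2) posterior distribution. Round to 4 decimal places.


MAP = mode of Beta distribution
= (alpha - 1)/(alpha + beta - 2)
= (13-1)/(13+2-2)
= 12/13 = 0.9231

0.9231


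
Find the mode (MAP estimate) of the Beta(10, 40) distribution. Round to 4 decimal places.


For Beta(a,b) with a,b > 1:
Mode = (a-1)/(a+b-2) = (10-1)/(50-2)
= 9/48 = 0.1875

0.1875


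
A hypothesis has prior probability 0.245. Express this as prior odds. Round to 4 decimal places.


Odds = P(H) / P(not H) = 0.245 / 0.755
= 0.3245

0.3245


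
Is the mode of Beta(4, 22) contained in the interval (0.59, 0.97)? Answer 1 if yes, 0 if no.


Mode = (a-1)/(a+b-2) = 3/24 = 0.125
Interval: (0.59, 0.97)
Contains mode? 0

0


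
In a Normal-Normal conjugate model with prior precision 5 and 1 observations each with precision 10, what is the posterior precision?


Posterior precision = prior precision + n * observation precision
= 5 + 1 * 10
= 5 + 10 = 15

15


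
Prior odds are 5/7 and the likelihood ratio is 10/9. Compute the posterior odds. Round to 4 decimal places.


Posterior odds = prior odds * likelihood ratio
= (5/7) * (10/9)
= 50 / 63
= 0.7937

0.7937


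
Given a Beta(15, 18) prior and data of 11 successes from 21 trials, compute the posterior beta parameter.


Number of failures = 21 - 11 = 10
Posterior beta = 18 + 10 = 28

28


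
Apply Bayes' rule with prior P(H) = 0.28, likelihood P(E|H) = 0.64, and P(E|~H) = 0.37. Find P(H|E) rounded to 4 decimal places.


Step 1: Compute marginal P(E) = P(E|H)P(H) + P(E|~H)P(~H)
= 0.64*0.28 + 0.37*0.72 = 0.4456
Step 2: P(H|E) = P(E|H)P(H)/P(E) = 0.1792/0.4456
= 0.4022

0.4022


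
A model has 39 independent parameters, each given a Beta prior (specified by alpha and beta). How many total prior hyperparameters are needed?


Each Beta prior needs 2 hyperparameters (alpha and beta).
Total = 2 * 39 = 78

78


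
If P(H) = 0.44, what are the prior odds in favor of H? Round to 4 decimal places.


Prior odds = P(H) / (1 - P(H))
= 0.44 / 0.56
= 0.7857

0.7857


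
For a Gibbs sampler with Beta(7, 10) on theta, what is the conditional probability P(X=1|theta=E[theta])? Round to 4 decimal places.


E[theta] = 7/(7+10) = 0.4118
P(X=1|theta) = theta = 0.4118

0.4118


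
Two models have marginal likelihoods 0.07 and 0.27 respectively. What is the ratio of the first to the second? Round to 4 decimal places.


Evidence ratio = 0.07 / 0.27
= 0.2593

0.2593


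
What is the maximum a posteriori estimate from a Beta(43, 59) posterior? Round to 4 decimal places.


The MAP estimate equals the mode of the distribution.
Mode of Beta(a,b) = (a-1)/(a+b-2)
= 42/100
= 0.42

0.42


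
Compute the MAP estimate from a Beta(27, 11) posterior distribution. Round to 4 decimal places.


MAP = mode of Beta distribution
= (alpha - 1)/(alpha + beta - 2)
= (27-1)/(27+11-2)
= 26/36 = 0.7222

0.7222


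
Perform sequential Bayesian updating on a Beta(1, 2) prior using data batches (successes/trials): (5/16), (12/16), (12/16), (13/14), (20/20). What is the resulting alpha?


Accumulate successes: 62
Posterior alpha = prior alpha + sum of successes
= 1 + 62 = 63

63


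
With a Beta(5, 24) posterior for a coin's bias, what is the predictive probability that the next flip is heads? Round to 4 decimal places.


The predictive probability equals the posterior mean.
P(next = heads) = alpha / (alpha + beta)
= 5 / 29 = 0.1724

0.1724


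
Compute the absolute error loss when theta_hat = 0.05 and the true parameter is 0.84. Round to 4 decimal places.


L = |theta_hat - theta_true|
= |0.05 - 0.84| = 0.79

0.79


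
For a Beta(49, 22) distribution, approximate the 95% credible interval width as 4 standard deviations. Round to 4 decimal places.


Variance of Beta(a,b) = ab / ((a+b)^2 * (a+b+1))
= 49*22 / ((71)^2 * 72)
= 0.003
SD = sqrt(0.003) = 0.0545
Width = 4 * SD = 0.218

0.218


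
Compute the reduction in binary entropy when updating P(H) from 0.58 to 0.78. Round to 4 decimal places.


H_before = -p*log2(p) - (1-p)*log2(1-p) for p=0.58: 0.9815
H_after for p=0.78: 0.7602
Reduction = 0.9815 - 0.7602 = 0.2213

0.2213


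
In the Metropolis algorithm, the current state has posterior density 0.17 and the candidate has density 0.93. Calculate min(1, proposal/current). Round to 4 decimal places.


Ratio = 0.93/0.17 = 5.4706
Acceptance probability = min(1, 5.4706)
= 1.0

1.0


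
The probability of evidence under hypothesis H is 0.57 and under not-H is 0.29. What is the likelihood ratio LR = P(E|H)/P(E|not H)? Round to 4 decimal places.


LR = 0.57 / 0.29
= 1.9655

1.9655


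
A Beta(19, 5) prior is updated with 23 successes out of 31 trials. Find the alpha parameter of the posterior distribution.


In the Beta-Binomial conjugate update:
alpha_post = alpha_prior + successes
= 19 + 23
= 42

42


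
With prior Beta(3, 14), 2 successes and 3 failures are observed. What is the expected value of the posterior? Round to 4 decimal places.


Posterior = Beta(5, 17)
E[theta] = alpha/(alpha+beta)
= 5/22 = 0.2273

0.2273


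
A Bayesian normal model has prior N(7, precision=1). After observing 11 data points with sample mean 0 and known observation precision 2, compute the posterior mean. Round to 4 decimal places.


Posterior mean = (prior_precision * prior_mean + n * data_precision * data_mean) / (prior_precision + n * data_precision)
Numerator = 1*7 + 11*2*0 = 7
Denominator = 1 + 11*2 = 23
Posterior mean = 0.3043

0.3043


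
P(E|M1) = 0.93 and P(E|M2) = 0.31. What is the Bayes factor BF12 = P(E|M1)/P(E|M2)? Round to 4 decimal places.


Bayes factor BF12 = P(E|M1) / P(E|M2)
= 0.93 / 0.31
= 3.0

3.0


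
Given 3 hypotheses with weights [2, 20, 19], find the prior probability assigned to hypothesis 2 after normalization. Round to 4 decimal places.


To normalize, divide each weight by the sum of all weights.
Sum = 41
Prior(H2) = 20/41 = 0.4878

0.4878


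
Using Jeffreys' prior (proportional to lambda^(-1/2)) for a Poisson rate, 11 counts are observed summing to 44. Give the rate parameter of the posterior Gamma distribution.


Conjugate update: Gamma(prior_shape + S, prior_rate + n).
Prior shape = 0.5, prior rate = 0.
Posterior rate = 0 + n = 11

11.0


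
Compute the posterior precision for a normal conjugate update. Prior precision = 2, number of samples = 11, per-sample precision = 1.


tau_post = tau_0 + n * tau
= 2 + 11 * 1 = 13

13


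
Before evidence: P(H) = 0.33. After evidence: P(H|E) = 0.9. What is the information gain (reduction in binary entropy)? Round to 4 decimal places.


Prior entropy = 0.9149
Posterior entropy = 0.469
Information gain = 0.9149 - 0.469 = 0.4459

0.4459


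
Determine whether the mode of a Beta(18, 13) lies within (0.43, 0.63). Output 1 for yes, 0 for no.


First find the mode: (a-1)/(a+b-2) = 0.5862
Is 0.5862 in (0.43, 0.63)? 1

1


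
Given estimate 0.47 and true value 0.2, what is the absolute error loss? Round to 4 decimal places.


Absolute error = |estimate - true|
= |0.27| = 0.27

0.27


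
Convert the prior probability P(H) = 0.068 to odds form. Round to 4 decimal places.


P(not H) = 1 - 0.068 = 0.932
Odds = 0.068 / 0.932 = 0.073

0.073


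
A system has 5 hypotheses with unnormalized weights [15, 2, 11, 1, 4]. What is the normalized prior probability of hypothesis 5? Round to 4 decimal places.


The normalized prior is the weight divided by the total.
Total weight = 33
P(H5) = 4 / 33 = 0.1212

0.1212


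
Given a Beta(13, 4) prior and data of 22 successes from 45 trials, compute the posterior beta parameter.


Number of failures = 45 - 22 = 23
Posterior beta = 4 + 23 = 27

27


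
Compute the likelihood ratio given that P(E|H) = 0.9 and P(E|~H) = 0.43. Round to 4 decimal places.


LR = P(E|H) / P(E|~H)
= 0.9 / 0.43 = 2.093

2.093


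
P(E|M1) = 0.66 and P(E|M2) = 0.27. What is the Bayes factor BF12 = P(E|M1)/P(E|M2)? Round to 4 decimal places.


Bayes factor BF12 = P(E|M1) / P(E|M2)
= 0.66 / 0.27
= 2.4444

2.4444


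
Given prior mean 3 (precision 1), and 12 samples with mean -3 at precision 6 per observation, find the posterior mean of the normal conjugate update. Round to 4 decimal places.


The posterior mean is a precision-weighted average of prior and data.
Post. prec. = 1 + 72 = 73
Post. mean = (3 + -216)/73 = -213/73 = -2.9178

-2.9178


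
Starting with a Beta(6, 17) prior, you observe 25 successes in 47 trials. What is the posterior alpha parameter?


For a Beta-Binomial conjugate model:
Posterior alpha = prior alpha + number of successes
= 6 + 25 = 31

31


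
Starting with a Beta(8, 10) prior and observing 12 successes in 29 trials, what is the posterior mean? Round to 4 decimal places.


Posterior parameters: alpha = 8 + 12 = 20
beta = 10 + 17 = 27
Posterior mean = alpha / (alpha + beta) = 20 / 47
= 0.4255

0.4255


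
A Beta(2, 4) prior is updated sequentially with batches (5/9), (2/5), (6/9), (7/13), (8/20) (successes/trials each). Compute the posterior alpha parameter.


Sequential conjugate updating is equivalent to a single batch update.
Total successes across all batches = 28
alpha_posterior = alpha_prior + total_successes = 2 + 28
= 30

30


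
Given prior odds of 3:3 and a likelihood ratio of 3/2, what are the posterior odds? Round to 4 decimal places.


Posterior odds = prior odds * LR
Prior odds = 3/3 = 1.0
LR = 3/2 = 1.5
Posterior odds = 1.0 * 1.5 = 1.5

1.5


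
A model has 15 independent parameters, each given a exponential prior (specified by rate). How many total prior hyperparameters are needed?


Each exponential prior needs 1 hyperparameter (rate).
Total = 1 * 15 = 15

15


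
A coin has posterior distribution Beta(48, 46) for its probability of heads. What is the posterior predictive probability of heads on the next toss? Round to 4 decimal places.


Posterior predictive = E[theta] = alpha/(alpha+beta)
= 48/94
= 0.5106

0.5106


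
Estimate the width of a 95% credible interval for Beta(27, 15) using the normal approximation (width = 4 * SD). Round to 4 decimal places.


For Beta(a,b): Var = ab/((a+b)^2(a+b+1))
Var = 0.0053, SD = 0.0731
Approximate 95% CI width = 4 * 0.0731 = 0.2923

0.2923


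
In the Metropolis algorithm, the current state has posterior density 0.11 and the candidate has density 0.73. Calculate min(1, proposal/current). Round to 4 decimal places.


Ratio = 0.73/0.11 = 6.6364
Acceptance probability = min(1, 6.6364)
= 1.0

1.0


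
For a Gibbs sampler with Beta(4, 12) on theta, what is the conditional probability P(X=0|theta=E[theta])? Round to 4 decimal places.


E[theta] = 4/(4+12) = 0.25
P(X=0|theta) = 1 - theta = 0.75

0.75


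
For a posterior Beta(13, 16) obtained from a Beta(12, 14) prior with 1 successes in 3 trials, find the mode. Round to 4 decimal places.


Mode = (alpha - 1) / (alpha + beta - 2)
= 12 / 27
= 0.4444

0.4444


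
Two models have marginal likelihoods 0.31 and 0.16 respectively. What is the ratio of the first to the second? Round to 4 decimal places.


Evidence ratio = 0.31 / 0.16
= 1.9375

1.9375


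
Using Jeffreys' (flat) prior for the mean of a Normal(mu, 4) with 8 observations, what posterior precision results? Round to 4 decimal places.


Flat prior means prior precision is 0.
Posterior precision = n / sigma^2 = 8/4 = 2.0

2.0


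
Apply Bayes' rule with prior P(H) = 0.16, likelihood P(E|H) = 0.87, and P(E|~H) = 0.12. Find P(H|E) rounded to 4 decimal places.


Step 1: Compute marginal P(E) = P(E|H)P(H) + P(E|~H)P(~H)
= 0.87*0.16 + 0.12*0.84 = 0.24
Step 2: P(H|E) = P(E|H)P(H)/P(E) = 0.1392/0.24
= 0.58

0.58


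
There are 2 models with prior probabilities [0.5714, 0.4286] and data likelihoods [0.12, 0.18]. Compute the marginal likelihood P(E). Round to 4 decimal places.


P(E) = sum over models of P(M_i) * P(E|M_i)
= 0.5714*0.12 + 0.4286*0.18
= 0.1457

0.1457


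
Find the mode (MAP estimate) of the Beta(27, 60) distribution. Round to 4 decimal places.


For Beta(a,b) with a,b > 1:
Mode = (a-1)/(a+b-2) = (27-1)/(87-2)
= 26/85 = 0.3059

0.3059


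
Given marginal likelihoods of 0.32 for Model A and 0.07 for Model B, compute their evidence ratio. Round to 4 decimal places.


Ratio = ML(A) / ML(B) = 0.32/0.07
= 4.5714

4.5714


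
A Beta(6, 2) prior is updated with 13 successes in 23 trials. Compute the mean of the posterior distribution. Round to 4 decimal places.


After update: Beta(19, 12)
Mean = 19 / (19 + 12) = 19 / 31
= 0.6129

0.6129


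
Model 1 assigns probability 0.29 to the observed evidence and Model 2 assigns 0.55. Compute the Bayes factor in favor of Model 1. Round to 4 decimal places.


BF = P(data|M1) / P(data|M2)
= 0.29 / 0.55 = 0.5273

0.5273


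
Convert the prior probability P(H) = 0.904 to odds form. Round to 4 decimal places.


P(not H) = 1 - 0.904 = 0.096
Odds = 0.904 / 0.096 = 9.4167

9.4167


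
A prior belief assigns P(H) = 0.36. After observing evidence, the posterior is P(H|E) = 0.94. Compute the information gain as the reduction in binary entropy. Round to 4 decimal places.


H(prior) = -0.36*log2(0.36) - 0.64*log2(0.64)
= 0.9427
H(post) = -0.94*log2(0.94) - 0.06*log2(0.06)
= 0.3274
IG = 0.9427 - 0.3274 = 0.6152

0.6152


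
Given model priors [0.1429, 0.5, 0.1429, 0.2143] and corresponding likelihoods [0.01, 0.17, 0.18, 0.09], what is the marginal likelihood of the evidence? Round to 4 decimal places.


P(E) = sum_i P(M_i) P(E|M_i)
= 0.0014 + 0.085 + 0.0257 + 0.0193
= 0.1314

0.1314


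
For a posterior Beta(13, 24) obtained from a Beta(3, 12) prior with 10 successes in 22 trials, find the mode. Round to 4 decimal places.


Mode = (alpha - 1) / (alpha + beta - 2)
= 12 / 35
= 0.3429

0.3429


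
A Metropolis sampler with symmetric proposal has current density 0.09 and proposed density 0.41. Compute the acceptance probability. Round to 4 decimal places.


For symmetric proposals, acceptance = min(1, pi(x*)/pi(x))
= min(1, 0.41/0.09)
= min(1, 4.5556) = 1.0

1.0


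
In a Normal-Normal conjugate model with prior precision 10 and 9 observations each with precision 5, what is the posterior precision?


Posterior precision = prior precision + n * observation precision
= 10 + 9 * 5
= 10 + 45 = 55

55


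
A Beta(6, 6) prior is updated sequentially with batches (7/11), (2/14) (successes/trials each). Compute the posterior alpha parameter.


Sequential conjugate updating is equivalent to a single batch update.
Total successes across all batches = 9
alpha_posterior = alpha_prior + total_successes = 6 + 9
= 15

15


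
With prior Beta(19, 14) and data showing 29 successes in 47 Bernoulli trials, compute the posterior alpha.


Conjugate update: alpha_posterior = alpha_prior + k
= 19 + 29 = 48

48


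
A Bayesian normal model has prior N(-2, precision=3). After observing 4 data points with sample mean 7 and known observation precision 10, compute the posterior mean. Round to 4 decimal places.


Posterior mean = (prior_precision * prior_mean + n * data_precision * data_mean) / (prior_precision + n * data_precision)
Numerator = 3*-2 + 4*10*7 = 274
Denominator = 3 + 4*10 = 43
Posterior mean = 6.3721

6.3721


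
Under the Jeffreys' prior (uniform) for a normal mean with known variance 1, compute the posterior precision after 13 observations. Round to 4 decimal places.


Prior precision = 0 (flat prior).
Post. prec. = 0 + n/var = 13/1 = 13.0

13.0


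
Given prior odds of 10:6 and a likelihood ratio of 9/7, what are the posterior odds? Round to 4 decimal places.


Posterior odds = prior odds * LR
Prior odds = 10/6 = 1.6667
LR = 9/7 = 1.2857
Posterior odds = 1.6667 * 1.2857 = 2.1429

2.1429


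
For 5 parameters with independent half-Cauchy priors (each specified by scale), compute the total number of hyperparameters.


A half-Cauchy prior has 1 hyperparameter per parameter.
Total = 5 * 1 = 5

5


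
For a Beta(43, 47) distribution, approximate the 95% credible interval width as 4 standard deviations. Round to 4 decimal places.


Variance of Beta(a,b) = ab / ((a+b)^2 * (a+b+1))
= 43*47 / ((90)^2 * 91)
= 0.0027
SD = sqrt(0.0027) = 0.0524
Width = 4 * SD = 0.2094

0.2094


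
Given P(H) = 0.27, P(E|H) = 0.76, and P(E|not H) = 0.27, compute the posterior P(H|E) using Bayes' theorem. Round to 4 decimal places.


By Bayes' theorem: P(H|E) = P(E|H)*P(H) / P(E)
P(E) = P(E|H)*P(H) + P(E|not H)*P(not H)
P(E) = 0.76*0.27 + 0.27*0.73 = 0.4023
P(H|E) = 0.76*0.27 / 0.4023 = 0.5101

0.5101


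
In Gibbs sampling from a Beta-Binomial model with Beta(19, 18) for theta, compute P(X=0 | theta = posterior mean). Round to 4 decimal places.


Posterior mean = alpha/(alpha+beta) = 19/37 = 0.5135
P(X=0|theta=mean) = 1 - theta = 0.4865

0.4865


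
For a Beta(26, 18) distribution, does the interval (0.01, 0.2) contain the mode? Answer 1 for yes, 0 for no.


Mode of Beta(a,b) = (a-1)/(a+b-2)
= (26-1)/(26+18-2) = 0.5952
Check: 0.01 <= 0.5952 <= 0.2?
Result: 0

0


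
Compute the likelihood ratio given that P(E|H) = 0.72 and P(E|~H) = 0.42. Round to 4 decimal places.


LR = P(E|H) / P(E|~H)
= 0.72 / 0.42 = 1.7143

1.7143


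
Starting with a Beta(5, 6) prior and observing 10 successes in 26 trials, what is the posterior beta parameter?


Posterior beta = prior beta + failures
Failures = 26 - 10 = 16
beta_post = 6 + 16 = 22

22


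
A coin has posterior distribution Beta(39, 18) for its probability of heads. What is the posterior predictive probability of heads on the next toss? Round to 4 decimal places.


Posterior predictive = E[theta] = alpha/(alpha+beta)
= 39/57
= 0.6842

0.6842


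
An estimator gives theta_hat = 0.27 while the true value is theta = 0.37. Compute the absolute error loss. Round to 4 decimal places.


The absolute error loss is |theta_hat - theta|
= |0.27 - 0.37|
= 0.1

0.1


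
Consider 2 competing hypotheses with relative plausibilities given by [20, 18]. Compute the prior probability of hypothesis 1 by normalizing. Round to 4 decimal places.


Sum of weights = 20 + 18 = 38
Normalized prior for H1 = 20 / 38
= 0.5263

0.5263


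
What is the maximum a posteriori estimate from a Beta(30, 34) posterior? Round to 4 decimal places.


The MAP estimate equals the mode of the distribution.
Mode of Beta(a,b) = (a-1)/(a+b-2)
= 29/62
= 0.4677

0.4677


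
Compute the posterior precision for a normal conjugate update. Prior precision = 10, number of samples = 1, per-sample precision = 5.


tau_post = tau_0 + n * tau
= 10 + 1 * 5 = 15

15


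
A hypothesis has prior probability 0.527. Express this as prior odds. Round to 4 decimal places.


Odds = P(H) / P(not H) = 0.527 / 0.473
= 1.1142

1.1142


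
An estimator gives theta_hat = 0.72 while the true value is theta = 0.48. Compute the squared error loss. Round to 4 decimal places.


The squared error loss is (theta_hat - theta)^2
= (0.72 - 0.48)^2
= (0.24)^2 = 0.0576

0.0576


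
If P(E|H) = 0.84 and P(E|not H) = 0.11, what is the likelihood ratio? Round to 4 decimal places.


Likelihood ratio = P(E|H) / P(E|not H)
= 0.84 / 0.11
= 7.6364

7.6364


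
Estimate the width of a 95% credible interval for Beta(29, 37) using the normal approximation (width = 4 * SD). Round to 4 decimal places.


For Beta(a,b): Var = ab/((a+b)^2(a+b+1))
Var = 0.0037, SD = 0.0606
Approximate 95% CI width = 4 * 0.0606 = 0.2425

0.2425


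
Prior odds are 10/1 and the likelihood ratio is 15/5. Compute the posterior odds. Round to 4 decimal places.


Posterior odds = prior odds * likelihood ratio
= (10/1) * (15/5)
= 150 / 5
= 30.0

30.0


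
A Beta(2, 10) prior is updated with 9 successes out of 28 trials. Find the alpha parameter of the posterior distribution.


In the Beta-Binomial conjugate update:
alpha_post = alpha_prior + successes
= 2 + 9
= 11

11


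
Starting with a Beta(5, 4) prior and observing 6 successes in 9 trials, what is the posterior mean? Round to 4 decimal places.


Posterior parameters: alpha = 5 + 6 = 11
beta = 4 + 3 = 7
Posterior mean = alpha / (alpha + beta) = 11 / 18
= 0.6111

0.6111


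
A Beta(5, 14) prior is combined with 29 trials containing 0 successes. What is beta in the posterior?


In conjugate updating:
beta_posterior = beta_prior + (n - k)
= 14 + (29 - 0)
= 14 + 29 = 43

43


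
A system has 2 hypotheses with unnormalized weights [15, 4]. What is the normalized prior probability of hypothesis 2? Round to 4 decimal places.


The normalized prior is the weight divided by the total.
Total weight = 19
P(H2) = 4 / 19 = 0.2105

0.2105


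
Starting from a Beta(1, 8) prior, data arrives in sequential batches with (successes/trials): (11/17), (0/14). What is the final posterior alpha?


In sequential Bayesian updating, we sum all successes.
Total successes = 11
Final alpha = 1 + 11 = 12

12


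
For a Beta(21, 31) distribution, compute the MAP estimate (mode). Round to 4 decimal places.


MAP = mode = (a-1)/(a+b-2)
= (21-1)/(21+31-2)
= 20/50 = 0.4

0.4


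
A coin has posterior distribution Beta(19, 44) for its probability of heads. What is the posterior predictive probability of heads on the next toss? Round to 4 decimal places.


Posterior predictive = E[theta] = alpha/(alpha+beta)
= 19/63
= 0.3016

0.3016


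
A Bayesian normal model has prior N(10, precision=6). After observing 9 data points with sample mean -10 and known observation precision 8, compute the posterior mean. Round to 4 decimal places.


Posterior mean = (prior_precision * prior_mean + n * data_precision * data_mean) / (prior_precision + n * data_precision)
Numerator = 6*10 + 9*8*-10 = -660
Denominator = 6 + 9*8 = 78
Posterior mean = -8.4615

-8.4615


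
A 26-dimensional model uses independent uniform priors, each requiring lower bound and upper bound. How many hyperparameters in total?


Per parameter: 2 (lower bound and upper bound).
Total = 26 * 2 = 52

52


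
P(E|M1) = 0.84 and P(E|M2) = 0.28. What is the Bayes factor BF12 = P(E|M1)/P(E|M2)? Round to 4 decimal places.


Bayes factor BF12 = P(E|M1) / P(E|M2)
= 0.84 / 0.28
= 3.0

3.0


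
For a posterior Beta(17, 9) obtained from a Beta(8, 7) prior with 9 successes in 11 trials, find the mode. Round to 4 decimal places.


Mode = (alpha - 1) / (alpha + beta - 2)
= 16 / 24
= 0.6667

0.6667


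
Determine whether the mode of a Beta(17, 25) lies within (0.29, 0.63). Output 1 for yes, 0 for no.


First find the mode: (a-1)/(a+b-2) = 0.4
Is 0.4 in (0.29, 0.63)? 1

1


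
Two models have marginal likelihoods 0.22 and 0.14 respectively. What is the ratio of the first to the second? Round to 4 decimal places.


Evidence ratio = 0.22 / 0.14
= 1.5714

1.5714


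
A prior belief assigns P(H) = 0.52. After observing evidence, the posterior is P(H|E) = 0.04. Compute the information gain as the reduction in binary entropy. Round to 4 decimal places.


H(prior) = -0.52*log2(0.52) - 0.48*log2(0.48)
= 0.9988
H(post) = -0.04*log2(0.04) - 0.96*log2(0.96)
= 0.2423
IG = 0.9988 - 0.2423 = 0.7566

0.7566


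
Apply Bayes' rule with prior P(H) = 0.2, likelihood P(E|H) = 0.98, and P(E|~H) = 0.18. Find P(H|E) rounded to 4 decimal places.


Step 1: Compute marginal P(E) = P(E|H)P(H) + P(E|~H)P(~H)
= 0.98*0.2 + 0.18*0.8 = 0.34
Step 2: P(H|E) = P(E|H)P(H)/P(E) = 0.196/0.34
= 0.5765

0.5765


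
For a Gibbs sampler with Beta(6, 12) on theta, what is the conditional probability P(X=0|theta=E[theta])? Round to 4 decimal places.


E[theta] = 6/(6+12) = 0.3333
P(X=0|theta) = 1 - theta = 0.6667

0.6667


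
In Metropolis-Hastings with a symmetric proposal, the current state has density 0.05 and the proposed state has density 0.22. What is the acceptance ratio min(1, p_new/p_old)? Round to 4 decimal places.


Ratio = p_new / p_old = 0.22 / 0.05 = 4.4
Acceptance = min(1, 4.4) = 1.0

1.0


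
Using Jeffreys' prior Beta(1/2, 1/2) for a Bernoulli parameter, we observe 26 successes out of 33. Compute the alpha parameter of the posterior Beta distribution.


Conjugate update: Beta(0.5 + k, 0.5 + n - k).
k = 26, n - k = 7
Posterior alpha = 0.5 + k = 0.5 + 26 = 26.5

26.5


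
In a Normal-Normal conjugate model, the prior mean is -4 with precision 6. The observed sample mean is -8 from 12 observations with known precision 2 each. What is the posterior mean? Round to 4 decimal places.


Posterior precision = tau0 + n*tau = 6 + 12*2 = 30
Posterior mean = (tau0*mu0 + n*tau*xbar) / posterior_precision
= (6*-4 + 12*2*-8) / 30
= -216 / 30 = -7.2

-7.2


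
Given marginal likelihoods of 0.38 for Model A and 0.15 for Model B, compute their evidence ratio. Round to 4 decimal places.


Ratio = ML(A) / ML(B) = 0.38/0.15
= 2.5333

2.5333


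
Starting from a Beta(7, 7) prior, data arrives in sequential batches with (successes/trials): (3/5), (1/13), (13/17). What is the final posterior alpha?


In sequential Bayesian updating, we sum all successes.
Total successes = 17
Final alpha = 7 + 17 = 24

24


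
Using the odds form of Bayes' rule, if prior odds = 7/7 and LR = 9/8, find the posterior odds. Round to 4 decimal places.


Bayes' rule in odds form: posterior odds = prior odds * LR
= (7 * 9) / (7 * 8)
= 63/56 = 1.125

1.125


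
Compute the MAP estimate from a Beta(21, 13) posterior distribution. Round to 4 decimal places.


MAP = mode of Beta distribution
= (alpha - 1)/(alpha + beta - 2)
= (21-1)/(21+13-2)
= 20/32 = 0.625

0.625


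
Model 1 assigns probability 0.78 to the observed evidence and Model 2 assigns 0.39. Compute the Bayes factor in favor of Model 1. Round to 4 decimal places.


BF = P(data|M1) / P(data|M2)
= 0.78 / 0.39 = 2.0

2.0


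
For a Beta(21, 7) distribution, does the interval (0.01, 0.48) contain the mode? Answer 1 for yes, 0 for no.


Mode of Beta(a,b) = (a-1)/(a+b-2)
= (21-1)/(21+7-2) = 0.7692
Check: 0.01 <= 0.7692 <= 0.48?
Result: 0

0


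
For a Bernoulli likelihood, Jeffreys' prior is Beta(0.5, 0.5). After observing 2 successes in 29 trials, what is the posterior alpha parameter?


Jeffreys' prior for Bernoulli is Beta(0.5, 0.5).
Posterior is Beta(0.5 + k, 0.5 + n - k).
Posterior alpha = 0.5 + k = 0.5 + 2 = 2.5

2.5


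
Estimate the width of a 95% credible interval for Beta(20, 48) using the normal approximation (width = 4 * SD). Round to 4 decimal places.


For Beta(a,b): Var = ab/((a+b)^2(a+b+1))
Var = 0.003, SD = 0.0549
Approximate 95% CI width = 4 * 0.0549 = 0.2194

0.2194


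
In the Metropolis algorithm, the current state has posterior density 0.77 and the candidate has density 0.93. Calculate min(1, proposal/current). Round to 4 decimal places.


Ratio = 0.93/0.77 = 1.2078
Acceptance probability = min(1, 1.2078)
= 1.0

1.0


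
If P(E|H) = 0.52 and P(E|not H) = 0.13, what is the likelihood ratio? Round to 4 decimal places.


Likelihood ratio = P(E|H) / P(E|not H)
= 0.52 / 0.13
= 4.0

4.0


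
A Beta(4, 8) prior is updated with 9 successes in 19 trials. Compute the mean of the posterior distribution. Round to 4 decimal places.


After update: Beta(13, 18)
Mean = 13 / (13 + 18) = 13 / 31
= 0.4194

0.4194


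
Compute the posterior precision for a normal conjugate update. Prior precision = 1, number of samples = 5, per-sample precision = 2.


tau_post = tau_0 + n * tau
= 1 + 5 * 2 = 11

11


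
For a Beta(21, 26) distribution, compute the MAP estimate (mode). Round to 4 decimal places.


MAP = mode = (a-1)/(a+b-2)
= (21-1)/(21+26-2)
= 20/45 = 0.4444

0.4444


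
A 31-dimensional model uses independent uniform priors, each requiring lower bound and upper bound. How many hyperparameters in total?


Per parameter: 2 (lower bound and upper bound).
Total = 31 * 2 = 62

62


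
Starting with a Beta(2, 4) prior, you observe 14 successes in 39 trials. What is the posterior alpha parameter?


For a Beta-Binomial conjugate model:
Posterior alpha = prior alpha + number of successes
= 2 + 14 = 16

16


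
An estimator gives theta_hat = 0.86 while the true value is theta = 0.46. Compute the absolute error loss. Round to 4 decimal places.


The absolute error loss is |theta_hat - theta|
= |0.86 - 0.46|
= 0.4

0.4


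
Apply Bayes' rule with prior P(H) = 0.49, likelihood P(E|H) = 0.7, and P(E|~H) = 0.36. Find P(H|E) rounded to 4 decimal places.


Step 1: Compute marginal P(E) = P(E|H)P(H) + P(E|~H)P(~H)
= 0.7*0.49 + 0.36*0.51 = 0.5266
Step 2: P(H|E) = P(E|H)P(H)/P(E) = 0.343/0.5266
= 0.6513

0.6513


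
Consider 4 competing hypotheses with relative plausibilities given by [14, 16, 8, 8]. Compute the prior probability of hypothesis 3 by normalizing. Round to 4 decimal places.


Sum of weights = 14 + 16 + 8 + 8 = 46
Normalized prior for H3 = 8 / 46
= 0.1739

0.1739


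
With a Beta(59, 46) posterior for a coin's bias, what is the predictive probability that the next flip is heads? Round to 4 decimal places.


The predictive probability equals the posterior mean.
P(next = heads) = alpha / (alpha + beta)
= 59 / 105 = 0.5619

0.5619


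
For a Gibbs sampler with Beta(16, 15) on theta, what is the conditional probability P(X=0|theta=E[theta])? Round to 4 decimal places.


E[theta] = 16/(16+15) = 0.5161
P(X=0|theta) = 1 - theta = 0.4839

0.4839


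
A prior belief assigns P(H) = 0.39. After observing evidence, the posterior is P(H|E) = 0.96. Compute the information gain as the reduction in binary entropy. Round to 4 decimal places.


H(prior) = -0.39*log2(0.39) - 0.61*log2(0.61)
= 0.9648
H(post) = -0.96*log2(0.96) - 0.04*log2(0.04)
= 0.2423
IG = 0.9648 - 0.2423 = 0.7225

0.7225


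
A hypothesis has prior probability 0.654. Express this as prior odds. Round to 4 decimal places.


Odds = P(H) / P(not H) = 0.654 / 0.346
= 1.8902

1.8902


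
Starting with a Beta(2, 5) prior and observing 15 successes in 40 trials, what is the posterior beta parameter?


Posterior beta = prior beta + failures
Failures = 40 - 15 = 25
beta_post = 5 + 25 = 30

30


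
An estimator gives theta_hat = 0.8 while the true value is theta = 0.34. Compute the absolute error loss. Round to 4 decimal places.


The absolute error loss is |theta_hat - theta|
= |0.8 - 0.34|
= 0.46

0.46


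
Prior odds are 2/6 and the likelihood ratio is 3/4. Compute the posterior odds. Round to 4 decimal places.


Posterior odds = prior odds * likelihood ratio
= (2/6) * (3/4)
= 6 / 24
= 0.25

0.25


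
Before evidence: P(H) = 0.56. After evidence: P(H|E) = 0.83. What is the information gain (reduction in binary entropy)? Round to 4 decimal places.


Prior entropy = 0.9896
Posterior entropy = 0.6577
Information gain = 0.9896 - 0.6577 = 0.3319

0.3319


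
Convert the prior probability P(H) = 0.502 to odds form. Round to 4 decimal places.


P(not H) = 1 - 0.502 = 0.498
Odds = 0.502 / 0.498 = 1.008

1.008


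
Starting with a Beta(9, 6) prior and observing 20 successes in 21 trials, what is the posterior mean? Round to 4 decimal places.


Posterior parameters: alpha = 9 + 20 = 29
beta = 6 + 1 = 7
Posterior mean = alpha / (alpha + beta) = 29 / 36
= 0.8056

0.8056


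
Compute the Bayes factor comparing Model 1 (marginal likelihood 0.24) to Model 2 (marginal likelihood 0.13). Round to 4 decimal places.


BF12 = marginal likelihood of M1 / marginal likelihood of M2
= 0.24/0.13
= 1.8462

1.8462


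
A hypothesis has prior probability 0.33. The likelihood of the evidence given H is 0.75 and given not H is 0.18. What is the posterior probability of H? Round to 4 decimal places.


Using Bayes' theorem:
P(E) = 0.33 * 0.75 + 0.67 * 0.18
P(E) = 0.3681
P(H|E) = (0.33 * 0.75) / 0.3681 = 0.6724

0.6724


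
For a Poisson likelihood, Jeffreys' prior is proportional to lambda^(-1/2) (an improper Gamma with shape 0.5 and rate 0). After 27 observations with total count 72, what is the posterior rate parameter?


Jeffreys' prior for Poisson is proportional to lambda^(-1/2).
Posterior is Gamma(0.5 + S, 0 + n) = Gamma(0.5 + 72, 27).
Posterior rate = 0 + n = 27

27.0


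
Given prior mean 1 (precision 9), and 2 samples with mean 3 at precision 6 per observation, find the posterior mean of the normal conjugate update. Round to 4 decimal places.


The posterior mean is a precision-weighted average of prior and data.
Post. prec. = 9 + 12 = 21
Post. mean = (9 + 36)/21 = 45/21 = 2.1429

2.1429


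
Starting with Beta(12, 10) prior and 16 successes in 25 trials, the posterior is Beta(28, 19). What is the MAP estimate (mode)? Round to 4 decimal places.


The mode of Beta(a, b) when a > 1 and b > 1 is (a-1)/(a+b-2)
= (28 - 1) / (28 + 19 - 2)
= 27 / 45
= 0.6

0.6


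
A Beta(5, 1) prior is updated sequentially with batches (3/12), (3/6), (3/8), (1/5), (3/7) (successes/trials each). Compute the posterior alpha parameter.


Sequential conjugate updating is equivalent to a single batch update.
Total successes across all batches = 13
alpha_posterior = alpha_prior + total_successes = 5 + 13
= 18

18


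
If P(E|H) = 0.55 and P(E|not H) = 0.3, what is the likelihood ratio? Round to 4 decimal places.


Likelihood ratio = P(E|H) / P(E|not H)
= 0.55 / 0.3
= 1.8333

1.8333


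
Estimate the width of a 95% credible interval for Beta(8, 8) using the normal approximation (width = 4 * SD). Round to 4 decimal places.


For Beta(a,b): Var = ab/((a+b)^2(a+b+1))
Var = 0.0147, SD = 0.1213
Approximate 95% CI width = 4 * 0.1213 = 0.4851

0.4851


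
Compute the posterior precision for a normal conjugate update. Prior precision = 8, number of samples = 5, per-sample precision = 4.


tau_post = tau_0 + n * tau
= 8 + 5 * 4 = 28

28


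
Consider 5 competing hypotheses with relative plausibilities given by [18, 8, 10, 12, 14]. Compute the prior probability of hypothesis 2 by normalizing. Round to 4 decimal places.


Sum of weights = 18 + 8 + 10 + 12 + 14 = 62
Normalized prior for H2 = 8 / 62
= 0.129

0.129


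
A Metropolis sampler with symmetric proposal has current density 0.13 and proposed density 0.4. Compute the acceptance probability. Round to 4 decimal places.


For symmetric proposals, acceptance = min(1, pi(x*)/pi(x))
= min(1, 0.4/0.13)
= min(1, 3.0769) = 1.0

1.0


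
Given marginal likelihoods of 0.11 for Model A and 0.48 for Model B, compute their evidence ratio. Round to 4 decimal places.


Ratio = ML(A) / ML(B) = 0.11/0.48
= 0.2292

0.2292


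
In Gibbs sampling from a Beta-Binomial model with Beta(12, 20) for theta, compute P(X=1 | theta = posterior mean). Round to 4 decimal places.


Posterior mean = alpha/(alpha+beta) = 12/32 = 0.375
P(X=1|theta=mean) = theta = 0.375

0.375


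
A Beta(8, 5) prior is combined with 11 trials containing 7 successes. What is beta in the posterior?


In conjugate updating:
beta_posterior = beta_prior + (n - k)
= 5 + (11 - 7)
= 5 + 4 = 9

9


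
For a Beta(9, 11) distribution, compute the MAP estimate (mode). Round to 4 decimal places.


MAP = mode = (a-1)/(a+b-2)
= (9-1)/(9+11-2)
= 8/18 = 0.4444

0.4444


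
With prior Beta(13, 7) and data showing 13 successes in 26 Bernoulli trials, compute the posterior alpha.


Conjugate update: alpha_posterior = alpha_prior + k
= 13 + 13 = 26

26


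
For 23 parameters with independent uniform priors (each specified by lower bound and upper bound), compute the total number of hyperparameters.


A uniform prior has 2 hyperparameters per parameter.
Total = 23 * 2 = 46

46


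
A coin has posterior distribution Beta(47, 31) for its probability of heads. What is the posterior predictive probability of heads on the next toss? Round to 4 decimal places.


Posterior predictive = E[theta] = alpha/(alpha+beta)
= 47/78
= 0.6026

0.6026


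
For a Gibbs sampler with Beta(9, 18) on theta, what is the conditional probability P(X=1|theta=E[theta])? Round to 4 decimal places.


E[theta] = 9/(9+18) = 0.3333
P(X=1|theta) = theta = 0.3333

0.3333


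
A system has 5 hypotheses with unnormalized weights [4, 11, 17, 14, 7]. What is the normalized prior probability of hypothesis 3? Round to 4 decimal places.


The normalized prior is the weight divided by the total.
Total weight = 53
P(H3) = 17 / 53 = 0.3208

0.3208


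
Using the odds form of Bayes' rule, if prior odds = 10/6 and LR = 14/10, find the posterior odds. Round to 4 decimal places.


Bayes' rule in odds form: posterior odds = prior odds * LR
= (10 * 14) / (6 * 10)
= 140/60 = 2.3333

2.3333


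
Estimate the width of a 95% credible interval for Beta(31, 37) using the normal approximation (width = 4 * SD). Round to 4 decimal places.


For Beta(a,b): Var = ab/((a+b)^2(a+b+1))
Var = 0.0036, SD = 0.06
Approximate 95% CI width = 4 * 0.06 = 0.2398

0.2398


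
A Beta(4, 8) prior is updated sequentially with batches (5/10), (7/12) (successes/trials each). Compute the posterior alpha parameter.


Sequential conjugate updating is equivalent to a single batch update.
Total successes across all batches = 12
alpha_posterior = alpha_prior + total_successes = 4 + 12
= 16

16


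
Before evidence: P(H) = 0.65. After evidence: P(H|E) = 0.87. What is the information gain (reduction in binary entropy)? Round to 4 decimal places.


Prior entropy = 0.9341
Posterior entropy = 0.5574
Information gain = 0.9341 - 0.5574 = 0.3766

0.3766


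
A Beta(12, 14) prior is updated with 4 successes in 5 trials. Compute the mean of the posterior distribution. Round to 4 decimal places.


After update: Beta(16, 15)
Mean = 16 / (16 + 15) = 16 / 31
= 0.5161

0.5161


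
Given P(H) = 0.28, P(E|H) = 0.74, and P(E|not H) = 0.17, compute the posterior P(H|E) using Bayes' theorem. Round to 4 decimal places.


By Bayes' theorem: P(H|E) = P(E|H)*P(H) / P(E)
P(E) = P(E|H)*P(H) + P(E|not H)*P(not H)
P(E) = 0.74*0.28 + 0.17*0.72 = 0.3296
P(H|E) = 0.74*0.28 / 0.3296 = 0.6286

0.6286


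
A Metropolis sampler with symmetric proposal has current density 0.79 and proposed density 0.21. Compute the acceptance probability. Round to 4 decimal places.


For symmetric proposals, acceptance = min(1, pi(x*)/pi(x))
= min(1, 0.21/0.79)
= min(1, 0.2658) = 0.2658

0.2658


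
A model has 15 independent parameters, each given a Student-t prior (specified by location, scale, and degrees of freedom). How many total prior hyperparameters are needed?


Each Student-t prior needs 3 hyperparameters (location, scale, and degrees of freedom).
Total = 3 * 15 = 45

45


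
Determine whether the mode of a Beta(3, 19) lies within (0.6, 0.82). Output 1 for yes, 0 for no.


First find the mode: (a-1)/(a+b-2) = 0.1
Is 0.1 in (0.6, 0.82)? 0

0


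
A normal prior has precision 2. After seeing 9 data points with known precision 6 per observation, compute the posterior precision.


In the conjugate normal model, precisions add:
tau_posterior = tau_prior + n * tau_data
= 2 + 9*6 = 56

56


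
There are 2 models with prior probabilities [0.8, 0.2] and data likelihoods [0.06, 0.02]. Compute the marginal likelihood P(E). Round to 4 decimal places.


P(E) = sum over models of P(M_i) * P(E|M_i)
= 0.8*0.06 + 0.2*0.02
= 0.052

0.052
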